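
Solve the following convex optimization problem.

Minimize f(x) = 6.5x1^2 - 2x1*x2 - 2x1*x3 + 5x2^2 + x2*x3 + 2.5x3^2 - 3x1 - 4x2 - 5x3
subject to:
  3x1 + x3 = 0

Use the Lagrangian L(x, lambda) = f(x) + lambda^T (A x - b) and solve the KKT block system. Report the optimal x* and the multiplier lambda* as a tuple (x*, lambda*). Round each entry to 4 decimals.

Form the Lagrangian:
  L(x, lambda) = (1/2) x^T Q x + c^T x + lambda^T (A x - b)
Stationarity (grad_x L = 0): Q x + c + A^T lambda = 0.
Primal feasibility: A x = b.

This gives the KKT block system:
  [ Q   A^T ] [ x     ]   [-c ]
  [ A    0  ] [ lambda ] = [ b ]

Solving the linear system:
  x*      = (-0.1481, 0.3259, 0.4444)
  lambda* = (2.1556)
  f(x*)   = -1.5407

x* = (-0.1481, 0.3259, 0.4444), lambda* = (2.1556)


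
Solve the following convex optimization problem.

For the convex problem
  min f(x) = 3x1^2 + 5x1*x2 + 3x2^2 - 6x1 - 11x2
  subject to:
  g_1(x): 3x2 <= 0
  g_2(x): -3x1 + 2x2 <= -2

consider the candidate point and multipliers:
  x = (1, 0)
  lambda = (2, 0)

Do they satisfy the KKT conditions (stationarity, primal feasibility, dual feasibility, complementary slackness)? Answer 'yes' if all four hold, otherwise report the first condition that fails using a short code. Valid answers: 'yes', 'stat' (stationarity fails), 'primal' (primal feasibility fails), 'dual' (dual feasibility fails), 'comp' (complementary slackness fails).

Gradient of f: grad f(x) = Q x + c = (0, -6)
Constraint values g_i(x) = a_i^T x - b_i:
  g_1((1, 0)) = 0
  g_2((1, 0)) = -1
Stationarity residual: grad f(x) + sum_i lambda_i a_i = (0, 0)
  -> stationarity OK
Primal feasibility (all g_i <= 0): OK
Dual feasibility (all lambda_i >= 0): OK
Complementary slackness (lambda_i * g_i(x) = 0 for all i): OK

Verdict: yes, KKT holds.

yes


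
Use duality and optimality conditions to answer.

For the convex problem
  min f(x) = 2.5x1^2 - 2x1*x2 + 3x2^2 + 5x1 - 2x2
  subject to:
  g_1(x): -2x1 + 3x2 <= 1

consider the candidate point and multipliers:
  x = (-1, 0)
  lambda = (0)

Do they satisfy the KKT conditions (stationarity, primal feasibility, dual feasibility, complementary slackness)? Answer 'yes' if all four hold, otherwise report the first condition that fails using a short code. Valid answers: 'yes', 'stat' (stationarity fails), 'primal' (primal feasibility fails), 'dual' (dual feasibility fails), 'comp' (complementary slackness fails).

Gradient of f: grad f(x) = Q x + c = (0, 0)
Constraint values g_i(x) = a_i^T x - b_i:
  g_1((-1, 0)) = 1
Stationarity residual: grad f(x) + sum_i lambda_i a_i = (0, 0)
  -> stationarity OK
Primal feasibility (all g_i <= 0): FAILS
Dual feasibility (all lambda_i >= 0): OK
Complementary slackness (lambda_i * g_i(x) = 0 for all i): OK

Verdict: the first failing condition is primal_feasibility -> primal.

primal


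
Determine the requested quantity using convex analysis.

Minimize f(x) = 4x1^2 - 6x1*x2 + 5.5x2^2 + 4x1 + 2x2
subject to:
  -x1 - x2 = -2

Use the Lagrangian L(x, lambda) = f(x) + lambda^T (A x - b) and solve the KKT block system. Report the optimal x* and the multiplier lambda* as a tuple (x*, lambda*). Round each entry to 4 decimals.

Form the Lagrangian:
  L(x, lambda) = (1/2) x^T Q x + c^T x + lambda^T (A x - b)
Stationarity (grad_x L = 0): Q x + c + A^T lambda = 0.
Primal feasibility: A x = b.

This gives the KKT block system:
  [ Q   A^T ] [ x     ]   [-c ]
  [ A    0  ] [ lambda ] = [ b ]

Solving the linear system:
  x*      = (1.0323, 0.9677)
  lambda* = (6.4516)
  f(x*)   = 9.4839

x* = (1.0323, 0.9677), lambda* = (6.4516)


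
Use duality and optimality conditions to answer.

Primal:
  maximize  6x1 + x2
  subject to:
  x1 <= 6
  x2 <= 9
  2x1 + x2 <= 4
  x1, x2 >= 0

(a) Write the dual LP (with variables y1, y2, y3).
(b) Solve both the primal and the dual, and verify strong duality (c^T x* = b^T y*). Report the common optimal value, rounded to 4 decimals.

The standard primal-dual pair for 'max c^T x s.t. A x <= b, x >= 0' is:
  Dual:  min b^T y  s.t.  A^T y >= c,  y >= 0.

So the dual LP is:
  minimize  6y1 + 9y2 + 4y3
  subject to:
    y1 + 2y3 >= 6
    y2 + y3 >= 1
    y1, y2, y3 >= 0

Solving the primal: x* = (2, 0).
  primal value c^T x* = 12.
Solving the dual: y* = (0, 0, 3).
  dual value b^T y* = 12.
Strong duality: c^T x* = b^T y*. Confirmed.

12


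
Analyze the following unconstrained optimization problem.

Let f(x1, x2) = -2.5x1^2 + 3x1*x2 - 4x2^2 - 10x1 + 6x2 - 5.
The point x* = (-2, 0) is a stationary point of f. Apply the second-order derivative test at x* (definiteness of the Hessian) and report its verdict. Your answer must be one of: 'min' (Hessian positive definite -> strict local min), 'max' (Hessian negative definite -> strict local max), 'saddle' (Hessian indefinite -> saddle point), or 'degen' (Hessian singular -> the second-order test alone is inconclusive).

Compute the Hessian H = grad^2 f:
  H = [[-5, 3], [3, -8]]
Verify stationarity: grad f(x*) = H x* + g = (0, 0).
Eigenvalues of H: -9.8541, -3.1459.
Both eigenvalues < 0, so H is negative definite -> x* is a strict local max.

max


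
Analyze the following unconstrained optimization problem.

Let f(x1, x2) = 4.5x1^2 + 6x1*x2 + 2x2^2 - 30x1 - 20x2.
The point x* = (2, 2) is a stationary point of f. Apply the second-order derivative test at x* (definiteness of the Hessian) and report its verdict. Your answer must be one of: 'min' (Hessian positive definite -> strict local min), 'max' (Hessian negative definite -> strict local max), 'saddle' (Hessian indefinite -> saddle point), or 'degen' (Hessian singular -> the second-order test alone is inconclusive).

Compute the Hessian H = grad^2 f:
  H = [[9, 6], [6, 4]]
Verify stationarity: grad f(x*) = H x* + g = (0, 0).
Eigenvalues of H: 0, 13.
H has a zero eigenvalue (singular; positive semidefinite but not definite), so H is neither positive definite, negative definite, nor indefinite. The second-order test alone is inconclusive -> degen.
(Indeed, f is constant along the null direction of H through x*, so x* is not a strict local extremum.)

degen


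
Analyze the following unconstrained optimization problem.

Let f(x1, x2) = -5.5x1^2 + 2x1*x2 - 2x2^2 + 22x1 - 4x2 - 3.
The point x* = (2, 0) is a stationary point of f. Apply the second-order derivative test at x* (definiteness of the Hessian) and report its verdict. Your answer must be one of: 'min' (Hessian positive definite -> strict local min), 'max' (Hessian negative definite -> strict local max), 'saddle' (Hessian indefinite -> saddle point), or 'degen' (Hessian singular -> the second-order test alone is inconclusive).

Compute the Hessian H = grad^2 f:
  H = [[-11, 2], [2, -4]]
Verify stationarity: grad f(x*) = H x* + g = (0, 0).
Eigenvalues of H: -11.5311, -3.4689.
Both eigenvalues < 0, so H is negative definite -> x* is a strict local max.

max


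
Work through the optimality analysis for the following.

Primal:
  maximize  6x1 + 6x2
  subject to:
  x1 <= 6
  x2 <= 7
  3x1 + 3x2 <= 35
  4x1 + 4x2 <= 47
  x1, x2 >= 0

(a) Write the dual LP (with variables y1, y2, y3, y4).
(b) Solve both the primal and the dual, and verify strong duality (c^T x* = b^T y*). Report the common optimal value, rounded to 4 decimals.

The standard primal-dual pair for 'max c^T x s.t. A x <= b, x >= 0' is:
  Dual:  min b^T y  s.t.  A^T y >= c,  y >= 0.

So the dual LP is:
  minimize  6y1 + 7y2 + 35y3 + 47y4
  subject to:
    y1 + 3y3 + 4y4 >= 6
    y2 + 3y3 + 4y4 >= 6
    y1, y2, y3, y4 >= 0

Solving the primal: x* = (4.6667, 7).
  primal value c^T x* = 70.
Solving the dual: y* = (0, 0, 2, 0).
  dual value b^T y* = 70.
Strong duality: c^T x* = b^T y*. Confirmed.

70


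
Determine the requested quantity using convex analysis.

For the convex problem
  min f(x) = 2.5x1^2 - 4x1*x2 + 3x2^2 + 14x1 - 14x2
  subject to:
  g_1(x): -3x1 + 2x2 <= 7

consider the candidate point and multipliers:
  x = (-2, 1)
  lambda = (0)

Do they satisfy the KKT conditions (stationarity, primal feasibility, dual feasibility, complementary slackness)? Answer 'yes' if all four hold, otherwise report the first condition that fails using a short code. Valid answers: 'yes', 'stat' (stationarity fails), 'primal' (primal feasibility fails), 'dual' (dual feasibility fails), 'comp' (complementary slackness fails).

Gradient of f: grad f(x) = Q x + c = (0, 0)
Constraint values g_i(x) = a_i^T x - b_i:
  g_1((-2, 1)) = 1
Stationarity residual: grad f(x) + sum_i lambda_i a_i = (0, 0)
  -> stationarity OK
Primal feasibility (all g_i <= 0): FAILS
Dual feasibility (all lambda_i >= 0): OK
Complementary slackness (lambda_i * g_i(x) = 0 for all i): OK

Verdict: the first failing condition is primal_feasibility -> primal.

primal


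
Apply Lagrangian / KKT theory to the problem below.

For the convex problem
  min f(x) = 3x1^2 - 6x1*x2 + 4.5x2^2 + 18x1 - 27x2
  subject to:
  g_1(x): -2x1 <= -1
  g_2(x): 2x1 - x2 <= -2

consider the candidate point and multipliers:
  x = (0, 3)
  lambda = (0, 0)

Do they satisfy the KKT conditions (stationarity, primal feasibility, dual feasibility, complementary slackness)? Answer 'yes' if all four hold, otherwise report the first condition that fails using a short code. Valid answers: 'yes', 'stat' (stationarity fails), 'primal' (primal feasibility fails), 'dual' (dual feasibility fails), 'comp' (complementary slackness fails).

Gradient of f: grad f(x) = Q x + c = (0, 0)
Constraint values g_i(x) = a_i^T x - b_i:
  g_1((0, 3)) = 1
  g_2((0, 3)) = -1
Stationarity residual: grad f(x) + sum_i lambda_i a_i = (0, 0)
  -> stationarity OK
Primal feasibility (all g_i <= 0): FAILS
Dual feasibility (all lambda_i >= 0): OK
Complementary slackness (lambda_i * g_i(x) = 0 for all i): OK

Verdict: the first failing condition is primal_feasibility -> primal.

primal


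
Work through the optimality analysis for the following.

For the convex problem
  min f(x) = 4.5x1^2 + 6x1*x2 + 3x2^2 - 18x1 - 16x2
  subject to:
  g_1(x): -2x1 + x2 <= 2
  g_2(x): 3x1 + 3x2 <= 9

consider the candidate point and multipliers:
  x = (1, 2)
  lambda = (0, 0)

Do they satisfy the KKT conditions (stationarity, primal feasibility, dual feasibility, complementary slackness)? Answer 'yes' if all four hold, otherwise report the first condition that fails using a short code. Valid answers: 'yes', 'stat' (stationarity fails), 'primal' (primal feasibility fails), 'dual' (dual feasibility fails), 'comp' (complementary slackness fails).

Gradient of f: grad f(x) = Q x + c = (3, 2)
Constraint values g_i(x) = a_i^T x - b_i:
  g_1((1, 2)) = -2
  g_2((1, 2)) = 0
Stationarity residual: grad f(x) + sum_i lambda_i a_i = (3, 2)
  -> stationarity FAILS
Primal feasibility (all g_i <= 0): OK
Dual feasibility (all lambda_i >= 0): OK
Complementary slackness (lambda_i * g_i(x) = 0 for all i): OK

Verdict: the first failing condition is stationarity -> stat.

stat


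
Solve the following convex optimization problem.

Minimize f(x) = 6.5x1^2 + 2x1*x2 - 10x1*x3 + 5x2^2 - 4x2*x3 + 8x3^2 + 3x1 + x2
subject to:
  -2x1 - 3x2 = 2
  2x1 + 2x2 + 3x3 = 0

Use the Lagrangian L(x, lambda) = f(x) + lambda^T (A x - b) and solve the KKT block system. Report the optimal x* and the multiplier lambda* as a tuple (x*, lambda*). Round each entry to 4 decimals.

Form the Lagrangian:
  L(x, lambda) = (1/2) x^T Q x + c^T x + lambda^T (A x - b)
Stationarity (grad_x L = 0): Q x + c + A^T lambda = 0.
Primal feasibility: A x = b.

This gives the KKT block system:
  [ Q   A^T ] [ x     ]   [-c ]
  [ A    0  ] [ lambda ] = [ b ]

Solving the linear system:
  x*      = (-0.0007, -0.6662, 0.4446)
  lambda* = (-4.6551, -3.2616)
  f(x*)   = 4.321

x* = (-0.0007, -0.6662, 0.4446), lambda* = (-4.6551, -3.2616)


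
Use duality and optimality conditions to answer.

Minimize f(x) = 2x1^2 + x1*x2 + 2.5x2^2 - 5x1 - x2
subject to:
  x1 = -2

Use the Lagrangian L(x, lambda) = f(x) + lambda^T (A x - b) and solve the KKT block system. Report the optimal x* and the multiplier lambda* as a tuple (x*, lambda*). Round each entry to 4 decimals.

Form the Lagrangian:
  L(x, lambda) = (1/2) x^T Q x + c^T x + lambda^T (A x - b)
Stationarity (grad_x L = 0): Q x + c + A^T lambda = 0.
Primal feasibility: A x = b.

This gives the KKT block system:
  [ Q   A^T ] [ x     ]   [-c ]
  [ A    0  ] [ lambda ] = [ b ]

Solving the linear system:
  x*      = (-2, 0.6)
  lambda* = (12.4)
  f(x*)   = 17.1

x* = (-2, 0.6), lambda* = (12.4)


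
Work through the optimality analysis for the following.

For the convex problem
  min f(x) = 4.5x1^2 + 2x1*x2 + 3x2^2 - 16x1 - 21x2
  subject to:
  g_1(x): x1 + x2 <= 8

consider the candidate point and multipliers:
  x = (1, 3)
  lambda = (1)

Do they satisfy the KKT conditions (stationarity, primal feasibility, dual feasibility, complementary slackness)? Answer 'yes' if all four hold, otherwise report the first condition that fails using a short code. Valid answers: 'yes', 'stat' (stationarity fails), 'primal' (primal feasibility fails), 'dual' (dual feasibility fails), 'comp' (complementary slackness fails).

Gradient of f: grad f(x) = Q x + c = (-1, -1)
Constraint values g_i(x) = a_i^T x - b_i:
  g_1((1, 3)) = -4
Stationarity residual: grad f(x) + sum_i lambda_i a_i = (0, 0)
  -> stationarity OK
Primal feasibility (all g_i <= 0): OK
Dual feasibility (all lambda_i >= 0): OK
Complementary slackness (lambda_i * g_i(x) = 0 for all i): FAILS

Verdict: the first failing condition is complementary_slackness -> comp.

comp


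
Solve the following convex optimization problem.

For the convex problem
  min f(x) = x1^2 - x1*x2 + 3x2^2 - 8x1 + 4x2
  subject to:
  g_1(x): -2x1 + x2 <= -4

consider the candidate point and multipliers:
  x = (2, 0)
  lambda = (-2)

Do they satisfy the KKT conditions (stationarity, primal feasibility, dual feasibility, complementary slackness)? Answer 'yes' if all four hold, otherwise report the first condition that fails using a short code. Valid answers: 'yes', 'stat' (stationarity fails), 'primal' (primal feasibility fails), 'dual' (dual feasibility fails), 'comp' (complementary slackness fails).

Gradient of f: grad f(x) = Q x + c = (-4, 2)
Constraint values g_i(x) = a_i^T x - b_i:
  g_1((2, 0)) = 0
Stationarity residual: grad f(x) + sum_i lambda_i a_i = (0, 0)
  -> stationarity OK
Primal feasibility (all g_i <= 0): OK
Dual feasibility (all lambda_i >= 0): FAILS
Complementary slackness (lambda_i * g_i(x) = 0 for all i): OK

Verdict: the first failing condition is dual_feasibility -> dual.

dual


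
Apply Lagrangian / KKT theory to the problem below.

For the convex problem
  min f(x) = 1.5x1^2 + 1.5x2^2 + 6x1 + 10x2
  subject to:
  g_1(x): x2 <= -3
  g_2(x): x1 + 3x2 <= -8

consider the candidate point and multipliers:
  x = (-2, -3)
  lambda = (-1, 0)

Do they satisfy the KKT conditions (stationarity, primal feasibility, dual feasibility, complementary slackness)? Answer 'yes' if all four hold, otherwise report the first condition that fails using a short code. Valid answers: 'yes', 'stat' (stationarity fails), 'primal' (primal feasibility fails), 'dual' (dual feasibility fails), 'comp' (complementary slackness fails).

Gradient of f: grad f(x) = Q x + c = (0, 1)
Constraint values g_i(x) = a_i^T x - b_i:
  g_1((-2, -3)) = 0
  g_2((-2, -3)) = -3
Stationarity residual: grad f(x) + sum_i lambda_i a_i = (0, 0)
  -> stationarity OK
Primal feasibility (all g_i <= 0): OK
Dual feasibility (all lambda_i >= 0): FAILS
Complementary slackness (lambda_i * g_i(x) = 0 for all i): OK

Verdict: the first failing condition is dual_feasibility -> dual.

dual


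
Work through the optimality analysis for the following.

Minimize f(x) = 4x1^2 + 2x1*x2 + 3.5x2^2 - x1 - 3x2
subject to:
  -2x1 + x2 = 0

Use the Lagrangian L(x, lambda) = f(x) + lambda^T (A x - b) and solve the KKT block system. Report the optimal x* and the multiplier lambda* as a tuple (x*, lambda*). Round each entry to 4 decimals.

Form the Lagrangian:
  L(x, lambda) = (1/2) x^T Q x + c^T x + lambda^T (A x - b)
Stationarity (grad_x L = 0): Q x + c + A^T lambda = 0.
Primal feasibility: A x = b.

This gives the KKT block system:
  [ Q   A^T ] [ x     ]   [-c ]
  [ A    0  ] [ lambda ] = [ b ]

Solving the linear system:
  x*      = (0.1591, 0.3182)
  lambda* = (0.4545)
  f(x*)   = -0.5568

x* = (0.1591, 0.3182), lambda* = (0.4545)


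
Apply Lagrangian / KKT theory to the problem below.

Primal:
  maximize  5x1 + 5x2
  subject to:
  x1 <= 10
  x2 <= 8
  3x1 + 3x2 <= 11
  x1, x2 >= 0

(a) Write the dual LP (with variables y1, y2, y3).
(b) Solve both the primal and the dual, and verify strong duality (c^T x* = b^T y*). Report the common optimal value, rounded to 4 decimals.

The standard primal-dual pair for 'max c^T x s.t. A x <= b, x >= 0' is:
  Dual:  min b^T y  s.t.  A^T y >= c,  y >= 0.

So the dual LP is:
  minimize  10y1 + 8y2 + 11y3
  subject to:
    y1 + 3y3 >= 5
    y2 + 3y3 >= 5
    y1, y2, y3 >= 0

Solving the primal: x* = (3.6667, 0).
  primal value c^T x* = 18.3333.
Solving the dual: y* = (0, 0, 1.6667).
  dual value b^T y* = 18.3333.
Strong duality: c^T x* = b^T y*. Confirmed.

18.3333


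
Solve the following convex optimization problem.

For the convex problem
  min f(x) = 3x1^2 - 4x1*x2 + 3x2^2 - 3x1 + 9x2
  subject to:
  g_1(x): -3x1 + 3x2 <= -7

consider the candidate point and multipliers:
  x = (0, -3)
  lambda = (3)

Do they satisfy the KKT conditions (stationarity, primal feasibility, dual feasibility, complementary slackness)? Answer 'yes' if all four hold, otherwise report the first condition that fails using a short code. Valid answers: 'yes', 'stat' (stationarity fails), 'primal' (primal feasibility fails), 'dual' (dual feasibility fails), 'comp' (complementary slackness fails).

Gradient of f: grad f(x) = Q x + c = (9, -9)
Constraint values g_i(x) = a_i^T x - b_i:
  g_1((0, -3)) = -2
Stationarity residual: grad f(x) + sum_i lambda_i a_i = (0, 0)
  -> stationarity OK
Primal feasibility (all g_i <= 0): OK
Dual feasibility (all lambda_i >= 0): OK
Complementary slackness (lambda_i * g_i(x) = 0 for all i): FAILS

Verdict: the first failing condition is complementary_slackness -> comp.

comp


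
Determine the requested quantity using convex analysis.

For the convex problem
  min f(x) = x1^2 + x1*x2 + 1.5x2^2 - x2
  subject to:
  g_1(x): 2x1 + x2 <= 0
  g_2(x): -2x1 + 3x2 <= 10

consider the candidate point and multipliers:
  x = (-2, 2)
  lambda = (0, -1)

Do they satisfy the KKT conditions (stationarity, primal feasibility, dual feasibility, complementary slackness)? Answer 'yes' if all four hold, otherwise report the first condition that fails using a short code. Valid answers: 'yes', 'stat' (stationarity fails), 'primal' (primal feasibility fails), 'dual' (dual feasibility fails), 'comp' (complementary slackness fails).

Gradient of f: grad f(x) = Q x + c = (-2, 3)
Constraint values g_i(x) = a_i^T x - b_i:
  g_1((-2, 2)) = -2
  g_2((-2, 2)) = 0
Stationarity residual: grad f(x) + sum_i lambda_i a_i = (0, 0)
  -> stationarity OK
Primal feasibility (all g_i <= 0): OK
Dual feasibility (all lambda_i >= 0): FAILS
Complementary slackness (lambda_i * g_i(x) = 0 for all i): OK

Verdict: the first failing condition is dual_feasibility -> dual.

dual


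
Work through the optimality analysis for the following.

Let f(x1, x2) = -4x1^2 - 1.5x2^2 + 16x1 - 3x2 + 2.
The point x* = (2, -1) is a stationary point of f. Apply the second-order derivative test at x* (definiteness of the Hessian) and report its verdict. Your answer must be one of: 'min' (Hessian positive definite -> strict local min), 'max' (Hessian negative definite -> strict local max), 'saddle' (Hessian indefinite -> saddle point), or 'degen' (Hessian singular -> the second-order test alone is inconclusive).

Compute the Hessian H = grad^2 f:
  H = [[-8, 0], [0, -3]]
Verify stationarity: grad f(x*) = H x* + g = (0, 0).
Eigenvalues of H: -8, -3.
Both eigenvalues < 0, so H is negative definite -> x* is a strict local max.

max


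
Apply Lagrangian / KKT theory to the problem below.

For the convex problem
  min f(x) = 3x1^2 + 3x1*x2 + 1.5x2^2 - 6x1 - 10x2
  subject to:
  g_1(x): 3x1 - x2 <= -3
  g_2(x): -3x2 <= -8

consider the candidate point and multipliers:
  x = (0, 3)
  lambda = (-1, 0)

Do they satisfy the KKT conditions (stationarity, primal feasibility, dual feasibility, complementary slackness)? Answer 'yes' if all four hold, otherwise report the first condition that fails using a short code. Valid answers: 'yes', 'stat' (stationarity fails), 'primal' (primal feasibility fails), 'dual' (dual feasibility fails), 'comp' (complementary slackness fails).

Gradient of f: grad f(x) = Q x + c = (3, -1)
Constraint values g_i(x) = a_i^T x - b_i:
  g_1((0, 3)) = 0
  g_2((0, 3)) = -1
Stationarity residual: grad f(x) + sum_i lambda_i a_i = (0, 0)
  -> stationarity OK
Primal feasibility (all g_i <= 0): OK
Dual feasibility (all lambda_i >= 0): FAILS
Complementary slackness (lambda_i * g_i(x) = 0 for all i): OK

Verdict: the first failing condition is dual_feasibility -> dual.

dual


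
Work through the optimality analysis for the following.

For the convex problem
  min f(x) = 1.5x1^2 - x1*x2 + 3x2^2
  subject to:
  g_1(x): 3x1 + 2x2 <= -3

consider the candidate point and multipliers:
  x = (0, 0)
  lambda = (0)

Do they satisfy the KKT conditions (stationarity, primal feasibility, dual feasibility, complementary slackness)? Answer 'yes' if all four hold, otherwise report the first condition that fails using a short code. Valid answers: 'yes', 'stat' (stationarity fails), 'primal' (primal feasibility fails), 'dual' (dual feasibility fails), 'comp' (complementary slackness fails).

Gradient of f: grad f(x) = Q x + c = (0, 0)
Constraint values g_i(x) = a_i^T x - b_i:
  g_1((0, 0)) = 3
Stationarity residual: grad f(x) + sum_i lambda_i a_i = (0, 0)
  -> stationarity OK
Primal feasibility (all g_i <= 0): FAILS
Dual feasibility (all lambda_i >= 0): OK
Complementary slackness (lambda_i * g_i(x) = 0 for all i): OK

Verdict: the first failing condition is primal_feasibility -> primal.

primal


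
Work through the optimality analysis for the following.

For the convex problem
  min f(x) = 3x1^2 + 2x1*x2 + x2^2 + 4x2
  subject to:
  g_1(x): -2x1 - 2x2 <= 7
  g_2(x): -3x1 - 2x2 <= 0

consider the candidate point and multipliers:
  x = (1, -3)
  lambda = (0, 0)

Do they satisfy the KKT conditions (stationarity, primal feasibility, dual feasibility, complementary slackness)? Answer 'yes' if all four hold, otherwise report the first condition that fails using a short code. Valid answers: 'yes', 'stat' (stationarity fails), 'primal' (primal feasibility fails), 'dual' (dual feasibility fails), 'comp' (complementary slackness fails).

Gradient of f: grad f(x) = Q x + c = (0, 0)
Constraint values g_i(x) = a_i^T x - b_i:
  g_1((1, -3)) = -3
  g_2((1, -3)) = 3
Stationarity residual: grad f(x) + sum_i lambda_i a_i = (0, 0)
  -> stationarity OK
Primal feasibility (all g_i <= 0): FAILS
Dual feasibility (all lambda_i >= 0): OK
Complementary slackness (lambda_i * g_i(x) = 0 for all i): OK

Verdict: the first failing condition is primal_feasibility -> primal.

primal


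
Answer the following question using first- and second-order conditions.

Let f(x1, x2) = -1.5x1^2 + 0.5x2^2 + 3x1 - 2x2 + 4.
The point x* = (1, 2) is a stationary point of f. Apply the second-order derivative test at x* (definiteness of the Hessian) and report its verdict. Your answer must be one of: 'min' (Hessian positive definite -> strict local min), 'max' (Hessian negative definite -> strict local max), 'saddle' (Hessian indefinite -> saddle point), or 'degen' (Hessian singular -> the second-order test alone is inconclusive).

Compute the Hessian H = grad^2 f:
  H = [[-3, 0], [0, 1]]
Verify stationarity: grad f(x*) = H x* + g = (0, 0).
Eigenvalues of H: -3, 1.
Eigenvalues have mixed signs, so H is indefinite -> x* is a saddle point.

saddle


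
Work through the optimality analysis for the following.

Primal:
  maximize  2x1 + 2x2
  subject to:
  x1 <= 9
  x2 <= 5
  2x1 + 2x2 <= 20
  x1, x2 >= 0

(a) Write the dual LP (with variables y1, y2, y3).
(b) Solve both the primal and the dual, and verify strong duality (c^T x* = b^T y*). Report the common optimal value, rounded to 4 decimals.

The standard primal-dual pair for 'max c^T x s.t. A x <= b, x >= 0' is:
  Dual:  min b^T y  s.t.  A^T y >= c,  y >= 0.

So the dual LP is:
  minimize  9y1 + 5y2 + 20y3
  subject to:
    y1 + 2y3 >= 2
    y2 + 2y3 >= 2
    y1, y2, y3 >= 0

Solving the primal: x* = (5, 5).
  primal value c^T x* = 20.
Solving the dual: y* = (0, 0, 1).
  dual value b^T y* = 20.
Strong duality: c^T x* = b^T y*. Confirmed.

20


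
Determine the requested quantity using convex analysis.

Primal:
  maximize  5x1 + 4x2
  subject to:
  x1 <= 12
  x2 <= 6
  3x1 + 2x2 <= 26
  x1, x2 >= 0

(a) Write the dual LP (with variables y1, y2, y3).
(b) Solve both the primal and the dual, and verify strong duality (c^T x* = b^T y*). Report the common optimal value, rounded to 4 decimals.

The standard primal-dual pair for 'max c^T x s.t. A x <= b, x >= 0' is:
  Dual:  min b^T y  s.t.  A^T y >= c,  y >= 0.

So the dual LP is:
  minimize  12y1 + 6y2 + 26y3
  subject to:
    y1 + 3y3 >= 5
    y2 + 2y3 >= 4
    y1, y2, y3 >= 0

Solving the primal: x* = (4.6667, 6).
  primal value c^T x* = 47.3333.
Solving the dual: y* = (0, 0.6667, 1.6667).
  dual value b^T y* = 47.3333.
Strong duality: c^T x* = b^T y*. Confirmed.

47.3333


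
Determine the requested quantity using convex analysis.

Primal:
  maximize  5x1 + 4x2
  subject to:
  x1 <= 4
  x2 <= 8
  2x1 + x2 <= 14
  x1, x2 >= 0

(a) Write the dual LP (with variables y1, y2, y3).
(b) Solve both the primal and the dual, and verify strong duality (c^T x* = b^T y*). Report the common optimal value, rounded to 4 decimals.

The standard primal-dual pair for 'max c^T x s.t. A x <= b, x >= 0' is:
  Dual:  min b^T y  s.t.  A^T y >= c,  y >= 0.

So the dual LP is:
  minimize  4y1 + 8y2 + 14y3
  subject to:
    y1 + 2y3 >= 5
    y2 + y3 >= 4
    y1, y2, y3 >= 0

Solving the primal: x* = (3, 8).
  primal value c^T x* = 47.
Solving the dual: y* = (0, 1.5, 2.5).
  dual value b^T y* = 47.
Strong duality: c^T x* = b^T y*. Confirmed.

47


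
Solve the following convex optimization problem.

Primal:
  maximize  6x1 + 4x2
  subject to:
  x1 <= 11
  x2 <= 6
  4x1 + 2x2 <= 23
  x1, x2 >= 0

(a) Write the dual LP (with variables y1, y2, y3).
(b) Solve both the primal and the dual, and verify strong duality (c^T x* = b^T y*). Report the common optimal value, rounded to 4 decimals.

The standard primal-dual pair for 'max c^T x s.t. A x <= b, x >= 0' is:
  Dual:  min b^T y  s.t.  A^T y >= c,  y >= 0.

So the dual LP is:
  minimize  11y1 + 6y2 + 23y3
  subject to:
    y1 + 4y3 >= 6
    y2 + 2y3 >= 4
    y1, y2, y3 >= 0

Solving the primal: x* = (2.75, 6).
  primal value c^T x* = 40.5.
Solving the dual: y* = (0, 1, 1.5).
  dual value b^T y* = 40.5.
Strong duality: c^T x* = b^T y*. Confirmed.

40.5


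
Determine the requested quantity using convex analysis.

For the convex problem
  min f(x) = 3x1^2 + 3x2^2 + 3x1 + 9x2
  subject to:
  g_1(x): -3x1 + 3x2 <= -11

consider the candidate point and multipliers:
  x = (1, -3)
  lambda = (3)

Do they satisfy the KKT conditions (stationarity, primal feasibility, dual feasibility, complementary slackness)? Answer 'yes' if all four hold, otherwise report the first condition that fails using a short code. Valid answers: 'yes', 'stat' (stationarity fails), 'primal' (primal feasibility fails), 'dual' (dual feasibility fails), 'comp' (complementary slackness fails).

Gradient of f: grad f(x) = Q x + c = (9, -9)
Constraint values g_i(x) = a_i^T x - b_i:
  g_1((1, -3)) = -1
Stationarity residual: grad f(x) + sum_i lambda_i a_i = (0, 0)
  -> stationarity OK
Primal feasibility (all g_i <= 0): OK
Dual feasibility (all lambda_i >= 0): OK
Complementary slackness (lambda_i * g_i(x) = 0 for all i): FAILS

Verdict: the first failing condition is complementary_slackness -> comp.

comp


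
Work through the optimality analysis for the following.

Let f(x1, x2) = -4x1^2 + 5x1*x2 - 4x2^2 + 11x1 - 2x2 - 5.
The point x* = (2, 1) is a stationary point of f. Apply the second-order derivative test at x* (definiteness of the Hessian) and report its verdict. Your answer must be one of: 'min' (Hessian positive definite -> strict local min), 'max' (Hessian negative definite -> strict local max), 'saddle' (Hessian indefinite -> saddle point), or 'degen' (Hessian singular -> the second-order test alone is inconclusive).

Compute the Hessian H = grad^2 f:
  H = [[-8, 5], [5, -8]]
Verify stationarity: grad f(x*) = H x* + g = (0, 0).
Eigenvalues of H: -13, -3.
Both eigenvalues < 0, so H is negative definite -> x* is a strict local max.

max


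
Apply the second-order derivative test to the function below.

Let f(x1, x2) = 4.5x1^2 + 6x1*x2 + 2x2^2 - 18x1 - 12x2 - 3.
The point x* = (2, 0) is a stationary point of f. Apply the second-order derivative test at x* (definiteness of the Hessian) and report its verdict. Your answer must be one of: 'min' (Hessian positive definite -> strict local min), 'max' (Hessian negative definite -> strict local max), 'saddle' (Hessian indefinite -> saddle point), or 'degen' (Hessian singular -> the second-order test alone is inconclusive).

Compute the Hessian H = grad^2 f:
  H = [[9, 6], [6, 4]]
Verify stationarity: grad f(x*) = H x* + g = (0, 0).
Eigenvalues of H: 0, 13.
H has a zero eigenvalue (singular; positive semidefinite but not definite), so H is neither positive definite, negative definite, nor indefinite. The second-order test alone is inconclusive -> degen.
(Indeed, f is constant along the null direction of H through x*, so x* is not a strict local extremum.)

degen


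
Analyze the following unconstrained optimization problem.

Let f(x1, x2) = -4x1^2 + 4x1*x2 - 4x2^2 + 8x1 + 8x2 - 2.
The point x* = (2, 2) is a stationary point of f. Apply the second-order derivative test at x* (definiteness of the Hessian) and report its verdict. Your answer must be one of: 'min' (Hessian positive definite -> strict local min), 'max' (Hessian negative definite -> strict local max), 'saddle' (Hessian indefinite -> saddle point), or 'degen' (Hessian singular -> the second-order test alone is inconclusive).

Compute the Hessian H = grad^2 f:
  H = [[-8, 4], [4, -8]]
Verify stationarity: grad f(x*) = H x* + g = (0, 0).
Eigenvalues of H: -12, -4.
Both eigenvalues < 0, so H is negative definite -> x* is a strict local max.

max


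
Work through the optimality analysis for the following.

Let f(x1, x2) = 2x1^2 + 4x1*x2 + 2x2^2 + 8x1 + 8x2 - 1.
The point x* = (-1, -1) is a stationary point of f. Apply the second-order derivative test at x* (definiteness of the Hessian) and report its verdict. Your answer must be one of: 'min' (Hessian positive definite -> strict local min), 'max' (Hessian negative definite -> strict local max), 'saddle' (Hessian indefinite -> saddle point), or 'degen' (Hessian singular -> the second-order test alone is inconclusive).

Compute the Hessian H = grad^2 f:
  H = [[4, 4], [4, 4]]
Verify stationarity: grad f(x*) = H x* + g = (0, 0).
Eigenvalues of H: 0, 8.
H has a zero eigenvalue (singular; positive semidefinite but not definite), so H is neither positive definite, negative definite, nor indefinite. The second-order test alone is inconclusive -> degen.
(Indeed, f is constant along the null direction of H through x*, so x* is not a strict local extremum.)

degen


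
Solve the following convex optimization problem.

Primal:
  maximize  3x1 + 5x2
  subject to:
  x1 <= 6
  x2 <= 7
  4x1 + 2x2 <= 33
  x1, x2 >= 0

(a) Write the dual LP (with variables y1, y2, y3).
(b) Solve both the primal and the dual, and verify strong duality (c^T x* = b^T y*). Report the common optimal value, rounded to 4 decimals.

The standard primal-dual pair for 'max c^T x s.t. A x <= b, x >= 0' is:
  Dual:  min b^T y  s.t.  A^T y >= c,  y >= 0.

So the dual LP is:
  minimize  6y1 + 7y2 + 33y3
  subject to:
    y1 + 4y3 >= 3
    y2 + 2y3 >= 5
    y1, y2, y3 >= 0

Solving the primal: x* = (4.75, 7).
  primal value c^T x* = 49.25.
Solving the dual: y* = (0, 3.5, 0.75).
  dual value b^T y* = 49.25.
Strong duality: c^T x* = b^T y*. Confirmed.

49.25


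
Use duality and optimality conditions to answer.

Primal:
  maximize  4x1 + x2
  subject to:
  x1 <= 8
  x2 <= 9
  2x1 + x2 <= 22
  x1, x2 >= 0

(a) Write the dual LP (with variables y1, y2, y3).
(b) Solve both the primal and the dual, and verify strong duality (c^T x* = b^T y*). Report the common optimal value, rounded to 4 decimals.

The standard primal-dual pair for 'max c^T x s.t. A x <= b, x >= 0' is:
  Dual:  min b^T y  s.t.  A^T y >= c,  y >= 0.

So the dual LP is:
  minimize  8y1 + 9y2 + 22y3
  subject to:
    y1 + 2y3 >= 4
    y2 + y3 >= 1
    y1, y2, y3 >= 0

Solving the primal: x* = (8, 6).
  primal value c^T x* = 38.
Solving the dual: y* = (2, 0, 1).
  dual value b^T y* = 38.
Strong duality: c^T x* = b^T y*. Confirmed.

38


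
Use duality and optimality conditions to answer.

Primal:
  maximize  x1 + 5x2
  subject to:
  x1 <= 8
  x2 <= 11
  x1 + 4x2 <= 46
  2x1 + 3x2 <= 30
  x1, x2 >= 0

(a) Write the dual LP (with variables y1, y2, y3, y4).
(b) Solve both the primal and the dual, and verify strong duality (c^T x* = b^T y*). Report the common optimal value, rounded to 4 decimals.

The standard primal-dual pair for 'max c^T x s.t. A x <= b, x >= 0' is:
  Dual:  min b^T y  s.t.  A^T y >= c,  y >= 0.

So the dual LP is:
  minimize  8y1 + 11y2 + 46y3 + 30y4
  subject to:
    y1 + y3 + 2y4 >= 1
    y2 + 4y3 + 3y4 >= 5
    y1, y2, y3, y4 >= 0

Solving the primal: x* = (0, 10).
  primal value c^T x* = 50.
Solving the dual: y* = (0, 0, 0, 1.6667).
  dual value b^T y* = 50.
Strong duality: c^T x* = b^T y*. Confirmed.

50


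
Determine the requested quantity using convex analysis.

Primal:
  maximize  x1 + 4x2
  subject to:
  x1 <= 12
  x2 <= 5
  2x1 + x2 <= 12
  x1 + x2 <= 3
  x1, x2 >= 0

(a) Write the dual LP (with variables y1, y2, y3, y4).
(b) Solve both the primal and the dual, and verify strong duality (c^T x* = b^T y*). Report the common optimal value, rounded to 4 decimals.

The standard primal-dual pair for 'max c^T x s.t. A x <= b, x >= 0' is:
  Dual:  min b^T y  s.t.  A^T y >= c,  y >= 0.

So the dual LP is:
  minimize  12y1 + 5y2 + 12y3 + 3y4
  subject to:
    y1 + 2y3 + y4 >= 1
    y2 + y3 + y4 >= 4
    y1, y2, y3, y4 >= 0

Solving the primal: x* = (0, 3).
  primal value c^T x* = 12.
Solving the dual: y* = (0, 0, 0, 4).
  dual value b^T y* = 12.
Strong duality: c^T x* = b^T y*. Confirmed.

12


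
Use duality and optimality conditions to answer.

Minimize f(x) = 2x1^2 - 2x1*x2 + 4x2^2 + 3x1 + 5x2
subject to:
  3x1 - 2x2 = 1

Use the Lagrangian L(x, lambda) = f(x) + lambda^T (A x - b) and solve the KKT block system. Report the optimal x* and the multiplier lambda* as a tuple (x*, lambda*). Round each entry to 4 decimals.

Form the Lagrangian:
  L(x, lambda) = (1/2) x^T Q x + c^T x + lambda^T (A x - b)
Stationarity (grad_x L = 0): Q x + c + A^T lambda = 0.
Primal feasibility: A x = b.

This gives the KKT block system:
  [ Q   A^T ] [ x     ]   [-c ]
  [ A    0  ] [ lambda ] = [ b ]

Solving the linear system:
  x*      = (-0.3438, -1.0156)
  lambda* = (-1.2188)
  f(x*)   = -2.4453

x* = (-0.3438, -1.0156), lambda* = (-1.2188)


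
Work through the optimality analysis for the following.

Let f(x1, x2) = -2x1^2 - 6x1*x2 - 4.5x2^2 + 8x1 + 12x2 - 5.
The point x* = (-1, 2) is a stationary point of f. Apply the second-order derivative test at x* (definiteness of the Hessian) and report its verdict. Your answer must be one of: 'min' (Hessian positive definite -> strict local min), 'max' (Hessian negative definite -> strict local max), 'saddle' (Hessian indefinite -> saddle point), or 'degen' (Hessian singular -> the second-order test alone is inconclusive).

Compute the Hessian H = grad^2 f:
  H = [[-4, -6], [-6, -9]]
Verify stationarity: grad f(x*) = H x* + g = (0, 0).
Eigenvalues of H: -13, 0.
H has a zero eigenvalue (singular; negative semidefinite but not definite), so H is neither positive definite, negative definite, nor indefinite. The second-order test alone is inconclusive -> degen.
(Indeed, f is constant along the null direction of H through x*, so x* is not a strict local extremum.)

degen


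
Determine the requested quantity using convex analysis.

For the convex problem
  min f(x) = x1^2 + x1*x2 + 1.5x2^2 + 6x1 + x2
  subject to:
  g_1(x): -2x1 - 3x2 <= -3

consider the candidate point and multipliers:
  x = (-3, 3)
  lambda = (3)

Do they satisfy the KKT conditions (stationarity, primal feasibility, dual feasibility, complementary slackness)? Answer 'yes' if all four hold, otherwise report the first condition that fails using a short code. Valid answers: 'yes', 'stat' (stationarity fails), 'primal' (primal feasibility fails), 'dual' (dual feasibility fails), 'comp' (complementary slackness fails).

Gradient of f: grad f(x) = Q x + c = (3, 7)
Constraint values g_i(x) = a_i^T x - b_i:
  g_1((-3, 3)) = 0
Stationarity residual: grad f(x) + sum_i lambda_i a_i = (-3, -2)
  -> stationarity FAILS
Primal feasibility (all g_i <= 0): OK
Dual feasibility (all lambda_i >= 0): OK
Complementary slackness (lambda_i * g_i(x) = 0 for all i): OK

Verdict: the first failing condition is stationarity -> stat.

stat


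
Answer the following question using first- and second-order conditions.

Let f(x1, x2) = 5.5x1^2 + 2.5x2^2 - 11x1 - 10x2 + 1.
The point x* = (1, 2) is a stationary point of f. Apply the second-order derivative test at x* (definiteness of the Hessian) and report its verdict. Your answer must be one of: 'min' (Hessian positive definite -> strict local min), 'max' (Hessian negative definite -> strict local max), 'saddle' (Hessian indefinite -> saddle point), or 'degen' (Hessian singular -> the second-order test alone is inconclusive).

Compute the Hessian H = grad^2 f:
  H = [[11, 0], [0, 5]]
Verify stationarity: grad f(x*) = H x* + g = (0, 0).
Eigenvalues of H: 5, 11.
Both eigenvalues > 0, so H is positive definite -> x* is a strict local min.

min


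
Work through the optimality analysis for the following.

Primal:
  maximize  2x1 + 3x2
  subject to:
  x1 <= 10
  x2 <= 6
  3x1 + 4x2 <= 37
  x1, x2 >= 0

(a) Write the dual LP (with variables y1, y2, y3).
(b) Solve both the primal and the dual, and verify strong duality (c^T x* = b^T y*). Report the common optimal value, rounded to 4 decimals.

The standard primal-dual pair for 'max c^T x s.t. A x <= b, x >= 0' is:
  Dual:  min b^T y  s.t.  A^T y >= c,  y >= 0.

So the dual LP is:
  minimize  10y1 + 6y2 + 37y3
  subject to:
    y1 + 3y3 >= 2
    y2 + 4y3 >= 3
    y1, y2, y3 >= 0

Solving the primal: x* = (4.3333, 6).
  primal value c^T x* = 26.6667.
Solving the dual: y* = (0, 0.3333, 0.6667).
  dual value b^T y* = 26.6667.
Strong duality: c^T x* = b^T y*. Confirmed.

26.6667


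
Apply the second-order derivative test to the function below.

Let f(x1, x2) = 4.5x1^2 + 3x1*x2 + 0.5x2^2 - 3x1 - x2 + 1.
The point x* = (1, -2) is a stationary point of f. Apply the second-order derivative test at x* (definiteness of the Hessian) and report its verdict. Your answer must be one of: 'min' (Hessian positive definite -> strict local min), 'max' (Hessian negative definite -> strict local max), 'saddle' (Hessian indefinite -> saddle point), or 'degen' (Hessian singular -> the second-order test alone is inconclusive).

Compute the Hessian H = grad^2 f:
  H = [[9, 3], [3, 1]]
Verify stationarity: grad f(x*) = H x* + g = (0, 0).
Eigenvalues of H: 0, 10.
H has a zero eigenvalue (singular; positive semidefinite but not definite), so H is neither positive definite, negative definite, nor indefinite. The second-order test alone is inconclusive -> degen.
(Indeed, f is constant along the null direction of H through x*, so x* is not a strict local extremum.)

degen


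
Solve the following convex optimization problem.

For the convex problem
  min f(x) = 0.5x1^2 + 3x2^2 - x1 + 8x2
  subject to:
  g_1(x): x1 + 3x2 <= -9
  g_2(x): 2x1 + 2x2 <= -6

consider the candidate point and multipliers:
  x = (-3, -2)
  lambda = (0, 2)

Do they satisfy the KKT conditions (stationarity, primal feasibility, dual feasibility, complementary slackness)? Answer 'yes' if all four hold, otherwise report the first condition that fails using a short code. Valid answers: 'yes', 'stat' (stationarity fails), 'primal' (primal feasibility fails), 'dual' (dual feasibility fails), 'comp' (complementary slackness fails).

Gradient of f: grad f(x) = Q x + c = (-4, -4)
Constraint values g_i(x) = a_i^T x - b_i:
  g_1((-3, -2)) = 0
  g_2((-3, -2)) = -4
Stationarity residual: grad f(x) + sum_i lambda_i a_i = (0, 0)
  -> stationarity OK
Primal feasibility (all g_i <= 0): OK
Dual feasibility (all lambda_i >= 0): OK
Complementary slackness (lambda_i * g_i(x) = 0 for all i): FAILS

Verdict: the first failing condition is complementary_slackness -> comp.

comp
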